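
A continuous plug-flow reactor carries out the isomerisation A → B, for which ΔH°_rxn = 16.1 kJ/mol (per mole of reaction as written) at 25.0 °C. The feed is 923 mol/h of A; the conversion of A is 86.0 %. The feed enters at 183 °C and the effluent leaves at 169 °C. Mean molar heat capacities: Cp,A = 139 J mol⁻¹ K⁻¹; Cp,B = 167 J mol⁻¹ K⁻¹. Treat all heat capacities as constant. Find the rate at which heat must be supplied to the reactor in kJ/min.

Q_in = 236 kJ/min

Extent of reaction ξ = 0.860 × 923 = 793.78 mol/h
Reaction term: ξ·ΔH°_rxn = 793.78 × 16.1 = 12780 kJ/h
Sensible, feed 183→25 °C: -20271 kJ/h
Outlet flows (mol/h): A 129.22, B 793.78
Sensible, products 25→169 °C: 21675 kJ/h
Q = ΔH = 14184 kJ/h = 3.9401 kW
Heat supplied = 236.4 kJ/min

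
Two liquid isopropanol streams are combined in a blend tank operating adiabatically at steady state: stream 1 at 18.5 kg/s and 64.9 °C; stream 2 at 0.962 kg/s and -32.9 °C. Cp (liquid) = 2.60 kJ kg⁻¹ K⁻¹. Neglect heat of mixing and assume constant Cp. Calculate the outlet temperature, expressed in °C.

T_out = 60.1 °C

Energy balance with Q = 0: Σ ṁᵢCp,ᵢ(T_out − Tᵢ) = 0
T_out = Σ ṁᵢCp,ᵢTᵢ / Σ ṁᵢCp,ᵢ
      = 3039.4 / 50.601 = 60.066 °C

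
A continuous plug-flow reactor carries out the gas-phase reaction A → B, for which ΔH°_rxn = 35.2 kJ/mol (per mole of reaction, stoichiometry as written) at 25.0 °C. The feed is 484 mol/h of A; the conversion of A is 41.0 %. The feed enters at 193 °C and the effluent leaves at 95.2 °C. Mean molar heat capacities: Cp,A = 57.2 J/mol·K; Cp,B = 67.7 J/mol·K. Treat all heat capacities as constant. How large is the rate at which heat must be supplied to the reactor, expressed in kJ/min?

Q_in = 73.7 kJ/min

Extent of reaction ξ = 0.410 × 484 = 198.44 mol/h
Reaction term: ξ·ΔH°_rxn = 198.44 × 35.2 = 6985.1 kJ/h
Sensible, feed 193→25 °C: -4651 kJ/h
Outlet flows (mol/h): A 285.56, B 198.44
Sensible, products 25→95.2 °C: 2089.7 kJ/h
Q = ΔH = 4423.8 kJ/h = 1.2288 kW
Heat supplied = 73.73 kJ/min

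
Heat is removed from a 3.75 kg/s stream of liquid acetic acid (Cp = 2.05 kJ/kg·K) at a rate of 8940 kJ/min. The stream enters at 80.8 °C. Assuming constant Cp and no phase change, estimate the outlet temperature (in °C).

T_out = 61.4 °C

Q = 8940 kJ/min = 149 kJ/s
ΔT = Q/(ṁ·Cp) = 149/(3.75×2.05) = 19.382 K
T_out = 80.8 − 19.382 = 61.418 °C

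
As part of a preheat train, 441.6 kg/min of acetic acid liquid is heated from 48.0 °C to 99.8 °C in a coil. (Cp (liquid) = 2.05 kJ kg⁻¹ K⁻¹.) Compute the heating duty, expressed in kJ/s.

Q = 782 kJ/s

Q = ṁ·Cp·ΔT = 441.6 × 2.05 × (99.8 − 48.0) = 46894 kJ/min
Converting: 46894 / 60 s = 781.56 kW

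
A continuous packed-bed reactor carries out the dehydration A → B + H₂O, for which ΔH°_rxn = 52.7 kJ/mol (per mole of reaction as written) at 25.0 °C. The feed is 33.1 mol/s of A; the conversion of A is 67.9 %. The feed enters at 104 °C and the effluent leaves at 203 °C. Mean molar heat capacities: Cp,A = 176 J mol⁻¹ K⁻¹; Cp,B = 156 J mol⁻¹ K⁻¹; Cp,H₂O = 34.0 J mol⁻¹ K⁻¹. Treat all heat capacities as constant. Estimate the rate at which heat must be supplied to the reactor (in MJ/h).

Extent of reaction ξ = 0.679 × 33.1 = 22.475 mol/s
Reaction term: ξ·ΔH°_rxn = 22.475 × 52.7 = 1184.4 kJ/s
Sensible, feed 104→25 °C: -460.22 kJ/s
Outlet flows (mol/s): A 10.625, B 22.475, H₂O 22.475
Sensible, products 25→203 °C: 1093 kJ/s
Q = ΔH = 1817.2 kJ/s = 1817.2 kW
Heat supplied = 6541.8 MJ/h

Q_in = 6540 MJ/h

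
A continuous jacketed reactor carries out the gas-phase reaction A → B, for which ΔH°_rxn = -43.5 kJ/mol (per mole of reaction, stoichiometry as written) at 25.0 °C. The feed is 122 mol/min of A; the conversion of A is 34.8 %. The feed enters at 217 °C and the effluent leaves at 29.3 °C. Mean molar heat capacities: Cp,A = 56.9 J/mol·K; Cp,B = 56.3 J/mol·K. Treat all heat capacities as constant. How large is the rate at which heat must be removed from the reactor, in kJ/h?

Q_out = 189000 kJ/h

Extent of reaction ξ = 0.348 × 122 = 42.456 mol/min
Reaction term: ξ·ΔH°_rxn = 42.456 × -43.5 = -1846.8 kJ/min
Sensible, feed 217→25 °C: -1332.8 kJ/min
Outlet flows (mol/min): A 79.544, B 42.456
Sensible, products 25→29.3 °C: 29.74 kJ/min
Q = ΔH = -3149.9 kJ/min = -52.499 kW
Heat removed = 189000 kJ/h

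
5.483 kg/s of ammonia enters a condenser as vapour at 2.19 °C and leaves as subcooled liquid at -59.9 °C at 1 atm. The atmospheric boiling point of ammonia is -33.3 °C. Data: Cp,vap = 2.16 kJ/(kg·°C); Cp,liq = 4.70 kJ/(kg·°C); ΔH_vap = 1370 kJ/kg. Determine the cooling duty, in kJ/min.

Q_c = 517000 kJ/min

vapour 2.19→-33.3 °C: -76.658 kJ/kg
condensation at -33.3 °C: -1370 kJ/kg
liquid -33.3→-59.9 °C: -125.02 kJ/kg
Δh = -76.658 + -1370 + -125.02 = -1571.7 kJ/kg
Q = ṁ·Δh = 5.483 kg/s × -1571.7 kJ/kg = -8617.5 kJ/s
|Q| = 8617.5 kW = 517050 kJ/min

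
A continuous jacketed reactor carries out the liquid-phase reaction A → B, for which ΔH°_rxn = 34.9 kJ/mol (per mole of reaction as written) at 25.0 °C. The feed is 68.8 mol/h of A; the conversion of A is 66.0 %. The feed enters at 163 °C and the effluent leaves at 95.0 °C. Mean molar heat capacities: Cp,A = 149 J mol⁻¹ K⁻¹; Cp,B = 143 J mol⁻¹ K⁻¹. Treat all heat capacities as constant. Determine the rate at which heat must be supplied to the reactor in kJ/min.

Extent of reaction ξ = 0.660 × 68.8 = 45.408 mol/h
Reaction term: ξ·ΔH°_rxn = 45.408 × 34.9 = 1584.7 kJ/h
Sensible, feed 163→25 °C: -1414.7 kJ/h
Outlet flows (mol/h): A 23.392, B 45.408
Sensible, products 25→95.0 °C: 698.51 kJ/h
Q = ΔH = 868.59 kJ/h = 0.24127 kW
Heat supplied = 14.476 kJ/min

Q_in = 14.5 kJ/min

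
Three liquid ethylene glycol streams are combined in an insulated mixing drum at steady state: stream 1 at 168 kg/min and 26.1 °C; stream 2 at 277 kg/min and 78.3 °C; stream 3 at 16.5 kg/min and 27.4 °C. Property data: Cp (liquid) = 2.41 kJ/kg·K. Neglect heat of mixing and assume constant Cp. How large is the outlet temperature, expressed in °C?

T_out = 57.5 °C

Energy balance with Q = 0: Σ ṁᵢCp,ᵢ(T_out − Tᵢ) = 0
T_out = Σ ṁᵢCp,ᵢTᵢ / Σ ṁᵢCp,ᵢ
      = 63928 / 1112.2 = 57.478 °C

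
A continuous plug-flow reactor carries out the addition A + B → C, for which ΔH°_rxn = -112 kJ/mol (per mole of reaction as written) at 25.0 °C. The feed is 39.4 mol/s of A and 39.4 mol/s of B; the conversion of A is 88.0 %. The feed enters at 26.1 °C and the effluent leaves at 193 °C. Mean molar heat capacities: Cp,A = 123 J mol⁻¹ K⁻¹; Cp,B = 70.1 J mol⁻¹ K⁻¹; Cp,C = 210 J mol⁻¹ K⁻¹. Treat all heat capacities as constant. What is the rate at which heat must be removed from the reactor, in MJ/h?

Extent of reaction ξ = 0.880 × 39.4 = 34.672 mol/s
Reaction term: ξ·ΔH°_rxn = 34.672 × -112 = -3883.3 kJ/s
Sensible, feed 26.1→25 °C: -8.369 kJ/s
Outlet flows (mol/s): A 4.728, B 4.728, C 34.672
Sensible, products 25→193 °C: 1376.6 kJ/s
Q = ΔH = -2515 kJ/s = -2515 kW
Heat removed = 9054.1 MJ/h

Q_out = 9050 MJ/h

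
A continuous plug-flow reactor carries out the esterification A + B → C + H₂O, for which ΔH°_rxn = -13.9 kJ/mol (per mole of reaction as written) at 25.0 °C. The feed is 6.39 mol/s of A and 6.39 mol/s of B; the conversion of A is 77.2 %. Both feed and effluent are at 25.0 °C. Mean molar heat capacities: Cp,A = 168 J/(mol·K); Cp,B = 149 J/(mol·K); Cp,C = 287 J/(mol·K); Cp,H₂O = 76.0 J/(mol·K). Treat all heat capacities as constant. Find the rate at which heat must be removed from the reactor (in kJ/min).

Extent of reaction ξ = 0.772 × 6.39 = 4.9331 mol/s
Reaction term: ξ·ΔH°_rxn = 4.9331 × -13.9 = -68.57 kJ/s
Q = ΔH = -68.57 kJ/s = -68.57 kW
Heat removed = 4114.2 kJ/min

Q_out = 4110 kJ/min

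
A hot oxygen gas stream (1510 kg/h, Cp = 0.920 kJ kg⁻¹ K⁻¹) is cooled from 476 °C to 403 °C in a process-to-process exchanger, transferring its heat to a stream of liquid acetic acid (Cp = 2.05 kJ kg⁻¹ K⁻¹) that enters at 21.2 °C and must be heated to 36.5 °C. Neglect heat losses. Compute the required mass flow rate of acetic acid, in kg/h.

ṁ_c = 3230 kg/h

Heat released by hot stream: Q = 1510 × 0.920 × (476 − 403) = 101410 kJ/h
Energy balance on cold side (adiabatic exchanger): Q = ṁ_c·Cp_c·(T_c,out − T_c,in)
ṁ_c = 101410 / [2.05 × (36.5 − 21.2)] = 3233.3 kg/h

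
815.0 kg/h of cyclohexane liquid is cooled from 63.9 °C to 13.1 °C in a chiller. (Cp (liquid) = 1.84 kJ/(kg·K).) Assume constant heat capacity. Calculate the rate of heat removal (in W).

Q = ṁ·Cp·ΔT = 815.0 × 1.84 × (13.1 − 63.9) = -76180 kJ/h
Converting: 76180 / 3600 s = 21.161 kW
Cooling duty = 21161 W

Q_c = 21200 W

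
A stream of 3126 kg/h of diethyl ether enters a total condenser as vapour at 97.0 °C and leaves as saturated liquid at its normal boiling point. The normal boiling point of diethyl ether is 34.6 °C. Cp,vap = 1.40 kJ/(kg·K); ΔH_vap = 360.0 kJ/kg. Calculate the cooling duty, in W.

Q_c = 388000 W

vapour 97.0→34.6 °C: -87.36 kJ/kg
condensation at 34.6 °C: -360 kJ/kg
Δh = -87.36 + -360 = -447.36 kJ/kg
Q = ṁ·Δh = 3126 kg/h × -447.36 kJ/kg = -1.3984e+06 kJ/h
|Q| = 388.46 kW = 388460 W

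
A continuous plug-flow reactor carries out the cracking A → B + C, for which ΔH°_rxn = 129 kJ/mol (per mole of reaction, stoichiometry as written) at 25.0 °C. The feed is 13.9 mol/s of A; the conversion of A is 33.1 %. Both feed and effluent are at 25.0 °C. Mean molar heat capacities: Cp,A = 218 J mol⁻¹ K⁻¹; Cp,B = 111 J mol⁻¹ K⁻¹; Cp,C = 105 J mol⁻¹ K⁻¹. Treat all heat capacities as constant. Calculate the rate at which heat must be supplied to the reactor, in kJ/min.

Extent of reaction ξ = 0.331 × 13.9 = 4.6009 mol/s
Reaction term: ξ·ΔH°_rxn = 4.6009 × 129 = 593.52 kJ/s
Q = ΔH = 593.52 kJ/s = 593.52 kW
Heat supplied = 35611 kJ/min

Q_in = 35600 kJ/min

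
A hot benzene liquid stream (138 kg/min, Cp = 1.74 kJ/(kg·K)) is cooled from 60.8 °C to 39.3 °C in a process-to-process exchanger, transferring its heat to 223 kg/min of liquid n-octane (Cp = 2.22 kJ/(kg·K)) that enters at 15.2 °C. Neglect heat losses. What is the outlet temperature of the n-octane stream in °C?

Heat released by hot stream: Q = 138 × 1.74 × (60.8 − 39.3) = 5162.6 kJ/min
Energy balance on cold side (adiabatic exchanger): Q = ṁ_c·Cp_c·(T_c,out − T_c,in)
T_c,out = 15.2 + 5162.6/(223 × 2.22) = 25.628 °C

T_c,out = 25.6 °C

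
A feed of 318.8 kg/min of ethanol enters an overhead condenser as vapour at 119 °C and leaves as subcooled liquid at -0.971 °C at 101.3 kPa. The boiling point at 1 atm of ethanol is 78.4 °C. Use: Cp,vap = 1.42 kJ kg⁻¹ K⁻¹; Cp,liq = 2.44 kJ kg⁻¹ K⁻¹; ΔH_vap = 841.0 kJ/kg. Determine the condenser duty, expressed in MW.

vapour 119→78.4 °C: -57.652 kJ/kg
condensation at 78.4 °C: -841 kJ/kg
liquid 78.4→-0.971 °C: -193.67 kJ/kg
Δh = -57.652 + -841 + -193.67 = -1092.3 kJ/kg
Q = ṁ·Δh = 318.8 kg/min × -1092.3 kJ/kg = -348230 kJ/min
|Q| = 5803.8 kW = 5.8038 MW

Q_c = 5.80 MW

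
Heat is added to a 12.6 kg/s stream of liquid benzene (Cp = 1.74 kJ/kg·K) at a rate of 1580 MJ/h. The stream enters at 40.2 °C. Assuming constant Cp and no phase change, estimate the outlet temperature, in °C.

T_out = 60.2 °C

Q = 1580 MJ/h = 438.89 kJ/s
ΔT = Q/(ṁ·Cp) = 438.89/(12.6×1.74) = 20.019 K
T_out = 40.2 + 20.019 = 60.219 °C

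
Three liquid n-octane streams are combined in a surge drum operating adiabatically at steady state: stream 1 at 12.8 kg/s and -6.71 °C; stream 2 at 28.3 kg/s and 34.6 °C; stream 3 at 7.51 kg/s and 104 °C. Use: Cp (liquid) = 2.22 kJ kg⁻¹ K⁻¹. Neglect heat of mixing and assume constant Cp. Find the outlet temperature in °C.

Energy balance with Q = 0: Σ ṁᵢCp,ᵢ(T_out − Tᵢ) = 0
T_out = Σ ṁᵢCp,ᵢTᵢ / Σ ṁᵢCp,ᵢ
      = 3717 / 107.91 = 34.444 °C

T_out = 34.4 °C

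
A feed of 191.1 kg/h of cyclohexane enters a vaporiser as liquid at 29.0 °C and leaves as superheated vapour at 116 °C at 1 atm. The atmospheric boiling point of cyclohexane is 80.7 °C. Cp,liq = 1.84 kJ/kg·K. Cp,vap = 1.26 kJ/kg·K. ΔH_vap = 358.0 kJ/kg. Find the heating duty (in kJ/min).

liquid 29.0→80.7 °C: 95.128 kJ/kg
vaporisation at 80.7 °C: 358 kJ/kg
vapour 80.7→116 °C: 44.478 kJ/kg
Δh = 95.128 + 358 + 44.478 = 497.61 kJ/kg
Q = ṁ·Δh = 191.1 kg/h × 497.61 kJ/kg = 95093 kJ/h
|Q| = 26.415 kW = 1584.9 kJ/min

Q = 1580 kJ/min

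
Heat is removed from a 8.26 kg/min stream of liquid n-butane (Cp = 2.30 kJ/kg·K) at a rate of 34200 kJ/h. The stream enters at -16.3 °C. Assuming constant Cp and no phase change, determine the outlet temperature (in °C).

T_out = -46.3 °C

Q = 34200 kJ/h = 570 kJ/min
ΔT = Q/(ṁ·Cp) = 570/(8.26×2.30) = 30.003 K
T_out = -16.3 − 30.003 = -46.303 °C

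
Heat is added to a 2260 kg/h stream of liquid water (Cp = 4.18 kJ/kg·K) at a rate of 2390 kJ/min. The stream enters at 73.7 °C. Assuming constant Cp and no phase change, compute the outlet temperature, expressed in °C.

T_out = 88.9 °C

Q = 2390 kJ/min = 143400 kJ/h
ΔT = Q/(ṁ·Cp) = 143400/(2260×4.18) = 15.18 K
T_out = 73.7 + 15.18 = 88.88 °C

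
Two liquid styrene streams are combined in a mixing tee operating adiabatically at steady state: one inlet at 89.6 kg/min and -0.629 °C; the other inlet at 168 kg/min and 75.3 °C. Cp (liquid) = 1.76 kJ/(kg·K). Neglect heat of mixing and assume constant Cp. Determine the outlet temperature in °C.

No heat crosses the boundary, so H_out = H_in.
T_out = Σ ṁᵢCp,ᵢTᵢ / Σ ṁᵢCp,ᵢ
      = 22166 / 453.38 = 48.89 °C

T_out = 48.9 °C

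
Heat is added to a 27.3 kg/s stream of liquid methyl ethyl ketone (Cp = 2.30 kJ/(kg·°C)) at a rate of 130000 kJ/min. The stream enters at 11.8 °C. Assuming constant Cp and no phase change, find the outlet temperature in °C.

T_out = 46.3 °C

Q = 130000 kJ/min = 2166.7 kJ/s
ΔT = Q/(ṁ·Cp) = 2166.7/(27.3×2.30) = 34.507 K
T_out = 11.8 + 34.507 = 46.307 °C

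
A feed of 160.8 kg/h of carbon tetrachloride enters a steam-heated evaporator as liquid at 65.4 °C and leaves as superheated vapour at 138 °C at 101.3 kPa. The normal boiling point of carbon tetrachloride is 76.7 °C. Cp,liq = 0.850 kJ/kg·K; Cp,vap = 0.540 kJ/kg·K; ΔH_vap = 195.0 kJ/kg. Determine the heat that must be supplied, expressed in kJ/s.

Q = 10.6 kJ/s

liquid 65.4→76.7 °C: 9.605 kJ/kg
vaporisation at 76.7 °C: 195 kJ/kg
vapour 76.7→138 °C: 33.102 kJ/kg
Δh = 9.605 + 195 + 33.102 = 237.71 kJ/kg
Q = ṁ·Δh = 160.8 kg/h × 237.71 kJ/kg = 38223 kJ/h
|Q| = 10.618 kW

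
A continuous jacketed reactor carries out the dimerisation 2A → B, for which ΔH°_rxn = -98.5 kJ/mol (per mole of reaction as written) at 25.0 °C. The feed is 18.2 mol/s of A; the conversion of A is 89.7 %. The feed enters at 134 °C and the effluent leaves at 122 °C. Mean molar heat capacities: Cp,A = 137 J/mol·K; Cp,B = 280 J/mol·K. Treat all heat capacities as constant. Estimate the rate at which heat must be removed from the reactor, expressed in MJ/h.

Extent of reaction ξ = 0.897 × 18.2 / 2 = 8.1627 mol/s
Reaction term: ξ·ΔH°_rxn = 8.1627 × -98.5 = -804.03 kJ/s
Sensible, feed 134→25 °C: -271.78 kJ/s
Outlet flows (mol/s): A 1.8746, B 8.1627
Sensible, products 25→122 °C: 246.61 kJ/s
Q = ΔH = -829.2 kJ/s = -829.2 kW
Heat removed = 2985.1 MJ/h

Q_out = 2990 MJ/h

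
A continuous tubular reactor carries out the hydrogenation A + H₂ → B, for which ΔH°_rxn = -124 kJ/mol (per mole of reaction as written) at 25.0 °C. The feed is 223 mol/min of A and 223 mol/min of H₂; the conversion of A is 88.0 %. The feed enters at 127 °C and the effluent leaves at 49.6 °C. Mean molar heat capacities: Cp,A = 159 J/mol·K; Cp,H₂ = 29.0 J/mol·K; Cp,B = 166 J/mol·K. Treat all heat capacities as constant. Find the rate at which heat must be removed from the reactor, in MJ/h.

Q_out = 1660 MJ/h

Extent of reaction ξ = 0.880 × 223 = 196.24 mol/min
Reaction term: ξ·ΔH°_rxn = 196.24 × -124 = -24334 kJ/min
Sensible, feed 127→25 °C: -4276.2 kJ/min
Outlet flows (mol/min): A 26.76, H₂ 26.76, B 196.24
Sensible, products 25→49.6 °C: 925.13 kJ/min
Q = ΔH = -27685 kJ/min = -461.41 kW
Heat removed = 1661.1 MJ/h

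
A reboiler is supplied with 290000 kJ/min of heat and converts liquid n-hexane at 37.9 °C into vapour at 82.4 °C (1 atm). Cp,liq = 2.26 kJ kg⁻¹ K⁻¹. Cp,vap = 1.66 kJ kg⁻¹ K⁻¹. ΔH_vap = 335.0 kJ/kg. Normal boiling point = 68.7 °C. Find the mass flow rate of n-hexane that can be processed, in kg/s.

Δh = 2.26×(68.7−37.9) + 335.0 + 1.66×(82.4−68.7) = 427.35 kJ/kg
Q = 290000 kJ/min = 4833.3 kJ/s = 4833.3 kJ/s
ṁ = Q/Δh = 4833.3 / 427.35 = 11.31 kg/s

ṁ = 11.3 kg/s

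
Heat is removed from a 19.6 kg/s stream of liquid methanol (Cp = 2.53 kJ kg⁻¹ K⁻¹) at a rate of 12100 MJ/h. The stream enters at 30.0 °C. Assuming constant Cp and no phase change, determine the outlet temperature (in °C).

Q = 12100 MJ/h = 3361.1 kJ/s
ΔT = Q/(ṁ·Cp) = 3361.1/(19.6×2.53) = 67.781 K
T_out = 30.0 − 67.781 = -37.781 °C

T_out = -37.8 °C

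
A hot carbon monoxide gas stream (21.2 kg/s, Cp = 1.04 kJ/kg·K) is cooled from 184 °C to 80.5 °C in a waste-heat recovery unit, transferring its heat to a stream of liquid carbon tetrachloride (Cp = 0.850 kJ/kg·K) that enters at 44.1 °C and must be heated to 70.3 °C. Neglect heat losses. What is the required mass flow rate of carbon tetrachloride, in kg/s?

ṁ_c = 102 kg/s

Heat released by hot stream: Q = 21.2 × 1.04 × (184 − 80.5) = 2282 kJ/s
Energy balance on cold side (adiabatic exchanger): Q = ṁ_c·Cp_c·(T_c,out − T_c,in)
ṁ_c = 2282 / [0.850 × (70.3 − 44.1)] = 102.47 kg/s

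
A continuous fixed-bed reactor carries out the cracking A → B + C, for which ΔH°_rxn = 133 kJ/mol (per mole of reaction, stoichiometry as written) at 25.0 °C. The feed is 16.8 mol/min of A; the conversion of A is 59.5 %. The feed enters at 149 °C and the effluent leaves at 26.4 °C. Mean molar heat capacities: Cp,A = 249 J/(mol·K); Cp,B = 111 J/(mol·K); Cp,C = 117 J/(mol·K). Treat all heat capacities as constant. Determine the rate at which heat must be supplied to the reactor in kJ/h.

Extent of reaction ξ = 0.595 × 16.8 = 9.996 mol/min
Reaction term: ξ·ΔH°_rxn = 9.996 × 133 = 1329.5 kJ/min
Sensible, feed 149→25 °C: -518.72 kJ/min
Outlet flows (mol/min): A 6.804, B 9.996, C 9.996
Sensible, products 25→26.4 °C: 5.5626 kJ/min
Q = ΔH = 816.31 kJ/min = 13.605 kW
Heat supplied = 48979 kJ/h

Q_in = 49000 kJ/h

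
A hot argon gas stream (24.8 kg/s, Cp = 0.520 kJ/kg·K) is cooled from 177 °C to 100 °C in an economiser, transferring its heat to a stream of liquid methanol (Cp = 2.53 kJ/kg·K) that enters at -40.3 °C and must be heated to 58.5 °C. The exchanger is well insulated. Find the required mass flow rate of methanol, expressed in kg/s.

Heat released by hot stream: Q = 24.8 × 0.520 × (177 − 100) = 992.99 kJ/s
Energy balance on cold side (adiabatic exchanger): Q = ṁ_c·Cp_c·(T_c,out − T_c,in)
ṁ_c = 992.99 / [2.53 × (58.5 − -40.3)] = 3.9725 kg/s

ṁ_c = 3.97 kg/s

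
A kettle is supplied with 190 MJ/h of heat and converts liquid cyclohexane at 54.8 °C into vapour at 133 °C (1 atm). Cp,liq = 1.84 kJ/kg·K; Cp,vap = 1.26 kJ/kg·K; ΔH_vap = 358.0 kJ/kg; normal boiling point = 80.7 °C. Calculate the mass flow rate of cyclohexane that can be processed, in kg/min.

Δh = 1.84×(80.7−54.8) + 358.0 + 1.26×(133−80.7) = 471.55 kJ/kg
Q = 190 MJ/h = 52.778 kJ/s = 3166.7 kJ/min
ṁ = Q/Δh = 3166.7 / 471.55 = 6.7154 kg/min

ṁ = 6.72 kg/min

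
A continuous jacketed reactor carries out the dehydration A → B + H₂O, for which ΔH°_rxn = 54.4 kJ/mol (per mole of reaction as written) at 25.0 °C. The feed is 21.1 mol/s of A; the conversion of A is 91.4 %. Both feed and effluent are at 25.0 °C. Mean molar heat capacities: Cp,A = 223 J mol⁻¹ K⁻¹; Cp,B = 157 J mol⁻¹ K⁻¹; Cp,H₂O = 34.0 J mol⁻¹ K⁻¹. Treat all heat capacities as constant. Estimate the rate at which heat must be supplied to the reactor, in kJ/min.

Extent of reaction ξ = 0.914 × 21.1 = 19.285 mol/s
Reaction term: ξ·ΔH°_rxn = 19.285 × 54.4 = 1049.1 kJ/s
Q = ΔH = 1049.1 kJ/s = 1049.1 kW
Heat supplied = 62948 kJ/min

Q_in = 62900 kJ/min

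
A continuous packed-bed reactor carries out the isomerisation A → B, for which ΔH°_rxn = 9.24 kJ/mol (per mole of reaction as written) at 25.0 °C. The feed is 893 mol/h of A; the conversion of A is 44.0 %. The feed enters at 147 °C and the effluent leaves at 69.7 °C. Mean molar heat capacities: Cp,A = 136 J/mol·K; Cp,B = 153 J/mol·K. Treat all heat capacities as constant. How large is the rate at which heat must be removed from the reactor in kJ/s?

Extent of reaction ξ = 0.440 × 893 = 392.92 mol/h
Reaction term: ξ·ΔH°_rxn = 392.92 × 9.24 = 3630.6 kJ/h
Sensible, feed 147→25 °C: -14817 kJ/h
Outlet flows (mol/h): A 500.08, B 392.92
Sensible, products 25→69.7 °C: 5727.3 kJ/h
Q = ΔH = -5458.8 kJ/h = -1.5163 kW
Heat removed = 1.5163 kJ/s

Q_out = 1.52 kJ/s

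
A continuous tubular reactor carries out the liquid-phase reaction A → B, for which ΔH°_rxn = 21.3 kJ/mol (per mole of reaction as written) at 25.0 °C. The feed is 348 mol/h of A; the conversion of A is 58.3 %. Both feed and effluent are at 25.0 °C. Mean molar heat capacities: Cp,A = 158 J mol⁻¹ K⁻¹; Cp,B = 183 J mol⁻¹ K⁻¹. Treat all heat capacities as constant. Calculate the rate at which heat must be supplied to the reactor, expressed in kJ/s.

Q_in = 1.20 kJ/s

Extent of reaction ξ = 0.583 × 348 = 202.88 mol/h
Reaction term: ξ·ΔH°_rxn = 202.88 × 21.3 = 4321.4 kJ/h
Q = ΔH = 4321.4 kJ/h = 1.2004 kW
Heat supplied = 1.2004 kJ/s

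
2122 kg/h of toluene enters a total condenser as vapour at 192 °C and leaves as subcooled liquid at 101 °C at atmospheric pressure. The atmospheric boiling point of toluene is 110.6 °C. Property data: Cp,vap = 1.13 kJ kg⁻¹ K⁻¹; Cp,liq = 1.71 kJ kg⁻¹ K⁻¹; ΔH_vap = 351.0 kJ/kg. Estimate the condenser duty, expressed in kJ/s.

vapour 192→110.6 °C: -91.982 kJ/kg
condensation at 110.6 °C: -351 kJ/kg
liquid 110.6→101 °C: -16.416 kJ/kg
Δh = -91.982 + -351 + -16.416 = -459.4 kJ/kg
Q = ṁ·Δh = 2122 kg/h × -459.4 kJ/kg = -974840 kJ/h
|Q| = 270.79 kW

Q_c = 271 kJ/s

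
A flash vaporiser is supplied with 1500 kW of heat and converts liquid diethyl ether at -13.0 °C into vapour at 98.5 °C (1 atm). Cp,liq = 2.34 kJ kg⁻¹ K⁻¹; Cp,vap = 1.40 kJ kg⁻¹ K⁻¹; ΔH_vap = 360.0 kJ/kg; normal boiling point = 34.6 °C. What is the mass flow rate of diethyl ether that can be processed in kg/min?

Δh = 2.34×(34.6−-13.0) + 360.0 + 1.40×(98.5−34.6) = 560.84 kJ/kg
Q = 1500 kW = 1500 kJ/s = 90000 kJ/min
ṁ = Q/Δh = 90000 / 560.84 = 160.47 kg/min

ṁ = 160 kg/min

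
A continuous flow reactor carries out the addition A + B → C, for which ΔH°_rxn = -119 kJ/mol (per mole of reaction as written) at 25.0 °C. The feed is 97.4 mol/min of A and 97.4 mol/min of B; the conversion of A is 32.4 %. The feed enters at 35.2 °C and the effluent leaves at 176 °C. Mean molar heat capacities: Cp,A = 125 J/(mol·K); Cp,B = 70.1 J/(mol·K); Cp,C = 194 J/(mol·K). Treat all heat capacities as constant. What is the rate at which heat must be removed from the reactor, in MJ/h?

Extent of reaction ξ = 0.324 × 97.4 = 31.558 mol/min
Reaction term: ξ·ΔH°_rxn = 31.558 × -119 = -3755.4 kJ/min
Sensible, feed 35.2→25 °C: -193.83 kJ/min
Outlet flows (mol/min): A 65.842, B 65.842, C 31.558
Sensible, products 25→176 °C: 2864.2 kJ/min
Q = ΔH = -1085 kJ/min = -18.084 kW
Heat removed = 65.101 MJ/h

Q_out = 65.1 MJ/h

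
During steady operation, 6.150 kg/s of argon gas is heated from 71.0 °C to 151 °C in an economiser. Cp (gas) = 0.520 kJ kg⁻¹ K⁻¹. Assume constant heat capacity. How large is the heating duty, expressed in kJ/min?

Q = 15400 kJ/min

Q = ṁ·Cp·ΔT = 6.150 × 0.520 × (151 − 71.0) = 255.84 kJ/s
Heating duty = 15350 kJ/min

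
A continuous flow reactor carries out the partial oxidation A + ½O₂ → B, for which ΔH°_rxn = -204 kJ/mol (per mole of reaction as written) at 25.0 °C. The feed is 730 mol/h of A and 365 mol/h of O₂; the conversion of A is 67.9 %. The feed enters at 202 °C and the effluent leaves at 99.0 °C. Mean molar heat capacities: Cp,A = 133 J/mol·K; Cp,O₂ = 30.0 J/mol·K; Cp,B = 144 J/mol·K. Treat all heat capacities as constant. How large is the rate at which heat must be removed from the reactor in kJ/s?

Q_out = 31.2 kJ/s

Extent of reaction ξ = 0.679 × 730 = 495.67 mol/h
Reaction term: ξ·ΔH°_rxn = 495.67 × -204 = -101120 kJ/h
Sensible, feed 202→25 °C: -19123 kJ/h
Outlet flows (mol/h): A 234.33, O₂ 117.16, B 495.67
Sensible, products 25→99.0 °C: 7848.2 kJ/h
Q = ΔH = -112390 kJ/h = -31.22 kW
Heat removed = 31.22 kJ/s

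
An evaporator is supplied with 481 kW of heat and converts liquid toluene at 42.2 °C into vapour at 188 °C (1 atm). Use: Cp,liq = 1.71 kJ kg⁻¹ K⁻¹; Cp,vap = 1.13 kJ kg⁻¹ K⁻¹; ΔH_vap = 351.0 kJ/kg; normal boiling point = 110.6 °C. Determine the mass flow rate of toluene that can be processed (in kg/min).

ṁ = 52.0 kg/min

Δh = 1.71×(110.6−42.2) + 351.0 + 1.13×(188−110.6) = 555.43 kJ/kg
Q = 481 kW = 481 kJ/s = 28860 kJ/min
ṁ = Q/Δh = 28860 / 555.43 = 51.96 kg/min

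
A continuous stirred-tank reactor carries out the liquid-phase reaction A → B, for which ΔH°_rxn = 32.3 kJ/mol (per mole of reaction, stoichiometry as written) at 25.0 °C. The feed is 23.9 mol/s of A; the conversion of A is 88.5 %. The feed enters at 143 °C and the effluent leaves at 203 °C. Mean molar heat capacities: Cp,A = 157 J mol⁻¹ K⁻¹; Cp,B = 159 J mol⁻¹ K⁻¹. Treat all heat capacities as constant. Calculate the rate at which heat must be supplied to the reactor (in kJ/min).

Extent of reaction ξ = 0.885 × 23.9 = 21.151 mol/s
Reaction term: ξ·ΔH°_rxn = 21.151 × 32.3 = 683.19 kJ/s
Sensible, feed 143→25 °C: -442.77 kJ/s
Outlet flows (mol/s): A 2.7485, B 21.151
Sensible, products 25→203 °C: 675.44 kJ/s
Q = ΔH = 915.86 kJ/s = 915.86 kW
Heat supplied = 54952 kJ/min

Q_in = 55000 kJ/min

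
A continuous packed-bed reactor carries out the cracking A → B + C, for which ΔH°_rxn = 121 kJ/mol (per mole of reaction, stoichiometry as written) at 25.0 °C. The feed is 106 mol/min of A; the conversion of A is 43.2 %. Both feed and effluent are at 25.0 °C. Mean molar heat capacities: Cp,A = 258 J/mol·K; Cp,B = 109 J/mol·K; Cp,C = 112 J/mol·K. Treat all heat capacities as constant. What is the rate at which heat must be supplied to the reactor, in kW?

Extent of reaction ξ = 0.432 × 106 = 45.792 mol/min
Reaction term: ξ·ΔH°_rxn = 45.792 × 121 = 5540.8 kJ/min
Q = ΔH = 5540.8 kJ/min = 92.347 kW
Heat supplied = 92.347 kW

Q_in = 92.3 kW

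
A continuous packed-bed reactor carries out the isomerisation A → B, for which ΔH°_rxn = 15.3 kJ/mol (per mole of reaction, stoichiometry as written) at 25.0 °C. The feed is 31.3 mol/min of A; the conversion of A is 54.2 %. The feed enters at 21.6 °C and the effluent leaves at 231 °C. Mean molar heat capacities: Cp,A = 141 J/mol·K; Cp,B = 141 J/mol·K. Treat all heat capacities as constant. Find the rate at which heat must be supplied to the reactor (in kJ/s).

Extent of reaction ξ = 0.542 × 31.3 = 16.965 mol/min
Reaction term: ξ·ΔH°_rxn = 16.965 × 15.3 = 259.56 kJ/min
Sensible, feed 21.6→25 °C: 15.005 kJ/min
Outlet flows (mol/min): A 14.335, B 16.965
Sensible, products 25→231 °C: 909.14 kJ/min
Q = ΔH = 1183.7 kJ/min = 19.728 kW
Heat supplied = 19.728 kJ/s

Q_in = 19.7 kJ/s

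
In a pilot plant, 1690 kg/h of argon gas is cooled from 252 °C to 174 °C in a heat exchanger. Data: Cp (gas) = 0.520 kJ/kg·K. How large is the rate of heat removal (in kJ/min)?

Q = ṁ·Cp·ΔT = 1690 × 0.520 × (174 − 252) = -68546 kJ/h
Converting: 68546 / 3600 s = 19.041 kW
Cooling duty = 1142.4 kJ/min

Q_c = 1140 kJ/min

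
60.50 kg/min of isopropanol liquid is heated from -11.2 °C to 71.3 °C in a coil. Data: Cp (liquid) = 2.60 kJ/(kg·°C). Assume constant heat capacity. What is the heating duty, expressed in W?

Q = ṁ·Cp·ΔT = 60.50 × 2.60 × (71.3 − -11.2) = 12977 kJ/min
Converting: 12977 / 60 s = 216.29 kW
Heating duty = 216290 W

Q = 216000 W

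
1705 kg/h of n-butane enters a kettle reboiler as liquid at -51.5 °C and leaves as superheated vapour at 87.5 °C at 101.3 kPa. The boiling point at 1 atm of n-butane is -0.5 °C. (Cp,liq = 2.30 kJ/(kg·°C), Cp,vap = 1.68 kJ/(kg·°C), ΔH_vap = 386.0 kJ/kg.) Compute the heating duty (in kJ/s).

liquid -51.5→-0.5 °C: 117.3 kJ/kg
vaporisation at -0.5 °C: 386 kJ/kg
vapour -0.5→87.5 °C: 147.84 kJ/kg
Δh = 117.3 + 386 + 147.84 = 651.14 kJ/kg
Q = ṁ·Δh = 1705 kg/h × 651.14 kJ/kg = 1.1102e+06 kJ/h
|Q| = 308.39 kW

Q = 308 kJ/s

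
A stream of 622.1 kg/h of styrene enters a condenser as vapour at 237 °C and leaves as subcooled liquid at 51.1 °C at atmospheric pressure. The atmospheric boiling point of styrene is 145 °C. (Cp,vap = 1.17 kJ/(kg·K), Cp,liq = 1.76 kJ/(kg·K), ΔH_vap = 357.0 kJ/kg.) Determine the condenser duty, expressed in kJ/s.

vapour 237→145 °C: -107.64 kJ/kg
condensation at 145 °C: -357 kJ/kg
liquid 145→51.1 °C: -165.26 kJ/kg
Δh = -107.64 + -357 + -165.26 = -629.9 kJ/kg
Q = ṁ·Δh = 622.1 kg/h × -629.9 kJ/kg = -391860 kJ/h
|Q| = 108.85 kW

Q_c = 109 kJ/s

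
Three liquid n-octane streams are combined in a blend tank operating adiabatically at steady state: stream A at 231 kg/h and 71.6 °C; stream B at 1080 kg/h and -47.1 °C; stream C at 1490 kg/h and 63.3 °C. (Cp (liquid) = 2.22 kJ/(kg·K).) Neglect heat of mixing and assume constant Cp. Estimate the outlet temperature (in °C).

Energy balance with Q = 0: Σ ṁᵢCp,ᵢ(T_out − Tᵢ) = 0
T_out = Σ ṁᵢCp,ᵢTᵢ / Σ ṁᵢCp,ᵢ
      = 133170 / 6218.2 = 21.417 °C

T_out = 21.4 °C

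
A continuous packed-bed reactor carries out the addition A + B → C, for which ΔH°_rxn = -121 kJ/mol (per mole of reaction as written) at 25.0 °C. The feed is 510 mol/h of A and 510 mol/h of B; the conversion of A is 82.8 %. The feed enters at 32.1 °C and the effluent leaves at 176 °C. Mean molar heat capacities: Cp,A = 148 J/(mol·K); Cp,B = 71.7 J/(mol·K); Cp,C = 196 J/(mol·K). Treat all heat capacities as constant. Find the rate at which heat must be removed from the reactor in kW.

Q_out = 10.1 kW

Extent of reaction ξ = 0.828 × 510 = 422.28 mol/h
Reaction term: ξ·ΔH°_rxn = 422.28 × -121 = -51096 kJ/h
Sensible, feed 32.1→25 °C: -795.53 kJ/h
Outlet flows (mol/h): A 87.72, B 87.72, C 422.28
Sensible, products 25→176 °C: 15408 kJ/h
Q = ΔH = -36484 kJ/h = -10.134 kW
Heat removed = 10.134 kW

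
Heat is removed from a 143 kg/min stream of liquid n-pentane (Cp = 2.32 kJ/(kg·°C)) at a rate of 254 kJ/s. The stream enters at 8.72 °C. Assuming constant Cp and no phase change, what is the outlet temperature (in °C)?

Q = 254 kJ/s = 15240 kJ/min
ΔT = Q/(ṁ·Cp) = 15240/(143×2.32) = 45.937 K
T_out = 8.72 − 45.937 = -37.217 °C

T_out = -37.2 °C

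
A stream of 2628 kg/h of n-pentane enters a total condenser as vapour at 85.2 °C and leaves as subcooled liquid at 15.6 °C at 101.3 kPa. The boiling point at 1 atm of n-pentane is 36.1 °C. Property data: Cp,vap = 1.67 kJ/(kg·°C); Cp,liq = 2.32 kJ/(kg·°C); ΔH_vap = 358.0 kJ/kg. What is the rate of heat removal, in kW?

vapour 85.2→36.1 °C: -81.997 kJ/kg
condensation at 36.1 °C: -358 kJ/kg
liquid 36.1→15.6 °C: -47.56 kJ/kg
Δh = -81.997 + -358 + -47.56 = -487.56 kJ/kg
Q = ṁ·Δh = 2628 kg/h × -487.56 kJ/kg = -1.2813e+06 kJ/h
|Q| = 355.92 kW

Q_c = 356 kW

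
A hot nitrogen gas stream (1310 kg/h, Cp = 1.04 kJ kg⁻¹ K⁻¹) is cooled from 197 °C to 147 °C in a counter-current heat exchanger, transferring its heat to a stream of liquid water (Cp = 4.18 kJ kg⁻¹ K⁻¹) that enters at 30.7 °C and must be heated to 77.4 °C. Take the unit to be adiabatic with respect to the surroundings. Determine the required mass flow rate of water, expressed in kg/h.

ṁ_c = 349 kg/h

Heat released by hot stream: Q = 1310 × 1.04 × (197 − 147) = 68120 kJ/h
Energy balance on cold side (adiabatic exchanger): Q = ṁ_c·Cp_c·(T_c,out − T_c,in)
ṁ_c = 68120 / [4.18 × (77.4 − 30.7)] = 348.96 kg/h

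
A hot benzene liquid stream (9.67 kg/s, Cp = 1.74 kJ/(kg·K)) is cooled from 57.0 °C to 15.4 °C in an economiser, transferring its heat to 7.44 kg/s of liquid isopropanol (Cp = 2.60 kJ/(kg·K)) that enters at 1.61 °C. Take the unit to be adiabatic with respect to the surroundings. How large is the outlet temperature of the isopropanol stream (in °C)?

T_c,out = 37.8 °C

Heat released by hot stream: Q = 9.67 × 1.74 × (57.0 − 15.4) = 699.95 kJ/s
Energy balance on cold side (adiabatic exchanger): Q = ṁ_c·Cp_c·(T_c,out − T_c,in)
T_c,out = 1.61 + 699.95/(7.44 × 2.60) = 37.795 °C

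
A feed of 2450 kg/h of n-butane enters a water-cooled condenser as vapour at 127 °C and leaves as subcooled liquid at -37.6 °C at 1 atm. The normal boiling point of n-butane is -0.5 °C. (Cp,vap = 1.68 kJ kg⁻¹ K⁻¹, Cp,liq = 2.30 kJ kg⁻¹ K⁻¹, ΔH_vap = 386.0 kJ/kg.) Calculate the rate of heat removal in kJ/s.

Q_c = 467 kJ/s

vapour 127→-0.5 °C: -214.2 kJ/kg
condensation at -0.5 °C: -386 kJ/kg
liquid -0.5→-37.6 °C: -85.33 kJ/kg
Δh = -214.2 + -386 + -85.33 = -685.53 kJ/kg
Q = ṁ·Δh = 2450 kg/h × -685.53 kJ/kg = -1.6795e+06 kJ/h
|Q| = 466.54 kW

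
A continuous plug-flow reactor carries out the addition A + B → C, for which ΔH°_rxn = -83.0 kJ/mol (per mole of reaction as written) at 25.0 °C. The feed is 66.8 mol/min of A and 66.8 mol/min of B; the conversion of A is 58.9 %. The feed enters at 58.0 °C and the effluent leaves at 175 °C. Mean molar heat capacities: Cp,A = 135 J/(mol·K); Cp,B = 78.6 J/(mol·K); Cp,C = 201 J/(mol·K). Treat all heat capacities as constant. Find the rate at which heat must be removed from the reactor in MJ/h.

Extent of reaction ξ = 0.589 × 66.8 = 39.345 mol/min
Reaction term: ξ·ΔH°_rxn = 39.345 × -83.0 = -3265.7 kJ/min
Sensible, feed 58.0→25 °C: -470.86 kJ/min
Outlet flows (mol/min): A 27.455, B 27.455, C 39.345
Sensible, products 25→175 °C: 2065.9 kJ/min
Q = ΔH = -1670.6 kJ/min = -27.843 kW
Heat removed = 100.24 MJ/h

Q_out = 100 MJ/h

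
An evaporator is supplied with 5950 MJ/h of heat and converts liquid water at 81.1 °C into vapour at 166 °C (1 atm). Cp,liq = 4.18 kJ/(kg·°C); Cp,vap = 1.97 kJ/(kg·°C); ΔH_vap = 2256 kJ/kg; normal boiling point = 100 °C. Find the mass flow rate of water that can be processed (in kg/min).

ṁ = 40.2 kg/min

Δh = 4.18×(100−81.1) + 2256 + 1.97×(166−100) = 2465 kJ/kg
Q = 5950 MJ/h = 1652.8 kJ/s = 99167 kJ/min
ṁ = Q/Δh = 99167 / 2465 = 40.23 kg/min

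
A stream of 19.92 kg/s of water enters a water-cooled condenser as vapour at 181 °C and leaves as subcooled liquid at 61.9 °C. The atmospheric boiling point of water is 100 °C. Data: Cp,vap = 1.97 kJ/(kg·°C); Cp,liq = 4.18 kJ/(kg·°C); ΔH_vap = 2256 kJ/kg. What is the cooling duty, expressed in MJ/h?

vapour 181→100 °C: -159.57 kJ/kg
condensation at 100 °C: -2256 kJ/kg
liquid 100→61.9 °C: -159.26 kJ/kg
Δh = -159.57 + -2256 + -159.26 = -2574.8 kJ/kg
Q = ṁ·Δh = 19.92 kg/s × -2574.8 kJ/kg = -51291 kJ/s
|Q| = 51291 kW = 184650 MJ/h

Q_c = 185000 MJ/h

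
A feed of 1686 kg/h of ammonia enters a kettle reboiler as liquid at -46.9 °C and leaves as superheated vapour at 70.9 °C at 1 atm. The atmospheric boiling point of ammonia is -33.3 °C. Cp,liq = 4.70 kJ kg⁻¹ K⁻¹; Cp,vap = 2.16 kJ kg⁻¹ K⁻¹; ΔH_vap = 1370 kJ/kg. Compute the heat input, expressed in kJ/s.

liquid -46.9→-33.3 °C: 63.92 kJ/kg
vaporisation at -33.3 °C: 1370 kJ/kg
vapour -33.3→70.9 °C: 225.07 kJ/kg
Δh = 63.92 + 1370 + 225.07 = 1659 kJ/kg
Q = ṁ·Δh = 1686 kg/h × 1659 kJ/kg = 2.7971e+06 kJ/h
|Q| = 776.96 kW

Q = 777 kJ/s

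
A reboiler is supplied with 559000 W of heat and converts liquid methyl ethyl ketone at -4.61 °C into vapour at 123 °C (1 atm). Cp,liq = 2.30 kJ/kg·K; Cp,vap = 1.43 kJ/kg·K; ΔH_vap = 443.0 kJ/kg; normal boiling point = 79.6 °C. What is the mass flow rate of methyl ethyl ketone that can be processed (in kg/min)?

Δh = 2.30×(79.6−-4.61) + 443.0 + 1.43×(123−79.6) = 698.75 kJ/kg
Q = 559000 W = 559 kJ/s = 33540 kJ/min
ṁ = Q/Δh = 33540 / 698.75 = 48 kg/min

ṁ = 48.0 kg/min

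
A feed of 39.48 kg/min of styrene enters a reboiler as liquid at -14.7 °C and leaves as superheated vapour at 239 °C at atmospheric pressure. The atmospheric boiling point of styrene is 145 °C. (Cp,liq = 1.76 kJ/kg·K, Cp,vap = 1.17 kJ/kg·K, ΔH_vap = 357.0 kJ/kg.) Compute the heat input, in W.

Q = 492000 W

liquid -14.7→145 °C: 281.07 kJ/kg
vaporisation at 145 °C: 357 kJ/kg
vapour 145→239 °C: 109.98 kJ/kg
Δh = 281.07 + 357 + 109.98 = 748.05 kJ/kg
Q = ṁ·Δh = 39.48 kg/min × 748.05 kJ/kg = 29533 kJ/min
|Q| = 492.22 kW = 492220 W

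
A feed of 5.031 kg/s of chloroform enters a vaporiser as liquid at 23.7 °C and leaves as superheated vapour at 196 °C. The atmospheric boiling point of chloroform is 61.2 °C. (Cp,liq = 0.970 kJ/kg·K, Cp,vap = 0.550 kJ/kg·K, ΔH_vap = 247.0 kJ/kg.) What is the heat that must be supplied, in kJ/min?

liquid 23.7→61.2 °C: 36.375 kJ/kg
vaporisation at 61.2 °C: 247 kJ/kg
vapour 61.2→196 °C: 74.14 kJ/kg
Δh = 36.375 + 247 + 74.14 = 357.51 kJ/kg
Q = ṁ·Δh = 5.031 kg/s × 357.51 kJ/kg = 1798.7 kJ/s
|Q| = 1798.7 kW = 107920 kJ/min

Q = 108000 kJ/min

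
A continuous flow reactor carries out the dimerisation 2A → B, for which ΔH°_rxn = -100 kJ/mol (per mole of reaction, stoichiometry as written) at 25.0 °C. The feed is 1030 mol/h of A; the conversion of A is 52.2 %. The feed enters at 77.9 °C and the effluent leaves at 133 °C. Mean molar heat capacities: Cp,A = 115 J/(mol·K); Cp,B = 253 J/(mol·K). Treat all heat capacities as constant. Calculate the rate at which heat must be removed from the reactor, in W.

Q_out = 5470 W

Extent of reaction ξ = 0.522 × 1030 / 2 = 268.83 mol/h
Reaction term: ξ·ΔH°_rxn = 268.83 × -100 = -26883 kJ/h
Sensible, feed 77.9→25 °C: -6266 kJ/h
Outlet flows (mol/h): A 492.34, B 268.83
Sensible, products 25→133 °C: 13460 kJ/h
Q = ΔH = -19689 kJ/h = -5.4691 kW
Heat removed = 5469.1 W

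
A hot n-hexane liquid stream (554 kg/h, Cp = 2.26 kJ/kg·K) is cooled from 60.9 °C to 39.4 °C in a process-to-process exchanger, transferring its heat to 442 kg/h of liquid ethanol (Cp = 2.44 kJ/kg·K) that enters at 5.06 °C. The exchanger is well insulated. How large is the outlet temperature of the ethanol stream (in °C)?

Heat released by hot stream: Q = 554 × 2.26 × (60.9 − 39.4) = 26919 kJ/h
Energy balance on cold side (adiabatic exchanger): Q = ṁ_c·Cp_c·(T_c,out − T_c,in)
T_c,out = 5.06 + 26919/(442 × 2.44) = 30.02 °C

T_c,out = 30.0 °C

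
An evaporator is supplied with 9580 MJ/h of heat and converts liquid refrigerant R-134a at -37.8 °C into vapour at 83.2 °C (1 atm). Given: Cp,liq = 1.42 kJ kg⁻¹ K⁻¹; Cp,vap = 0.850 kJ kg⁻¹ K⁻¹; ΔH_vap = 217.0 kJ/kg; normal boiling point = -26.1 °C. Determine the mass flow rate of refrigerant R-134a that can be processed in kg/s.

ṁ = 8.15 kg/s

Δh = 1.42×(-26.1−-37.8) + 217.0 + 0.850×(83.2−-26.1) = 326.52 kJ/kg
Q = 9580 MJ/h = 2661.1 kJ/s = 2661.1 kJ/s
ṁ = Q/Δh = 2661.1 / 326.52 = 8.1499 kg/s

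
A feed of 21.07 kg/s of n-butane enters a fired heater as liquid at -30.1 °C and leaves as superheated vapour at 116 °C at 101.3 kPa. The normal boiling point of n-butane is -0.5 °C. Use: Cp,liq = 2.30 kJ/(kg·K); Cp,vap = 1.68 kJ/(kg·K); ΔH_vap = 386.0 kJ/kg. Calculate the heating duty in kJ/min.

Q = 821000 kJ/min

liquid -30.1→-0.5 °C: 68.08 kJ/kg
vaporisation at -0.5 °C: 386 kJ/kg
vapour -0.5→116 °C: 195.72 kJ/kg
Δh = 68.08 + 386 + 195.72 = 649.8 kJ/kg
Q = ṁ·Δh = 21.07 kg/s × 649.8 kJ/kg = 13691 kJ/s
|Q| = 13691 kW = 821480 kJ/min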